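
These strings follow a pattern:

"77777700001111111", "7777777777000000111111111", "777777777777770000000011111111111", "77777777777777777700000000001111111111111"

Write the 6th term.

777777777777777777777777770000000000000011111111111111111

Term n consists of 4n-2 7's, followed by 2n 0's, followed by 2n+3 1's, where the shown terms are n = 2, 3, 4, 5.
Setting n = 7 gives 26, 14, 17 characters in each block.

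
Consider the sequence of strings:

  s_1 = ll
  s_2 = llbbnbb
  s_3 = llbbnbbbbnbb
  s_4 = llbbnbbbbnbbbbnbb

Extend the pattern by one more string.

Every step adds bbnbb to the end: s(k+1) = s(k)·bbnbb.
So the next term is llbbnbbbbnbbbbnbb·bbnbb.

llbbnbbbbnbbbbnbbbbnbb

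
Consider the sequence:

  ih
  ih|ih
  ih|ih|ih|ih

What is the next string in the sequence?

ih|ih|ih|ih|ih|ih|ih|ih

Every step duplicates the string with '|' between the halves.
So the next term is two copies of ih|ih|ih|ih with '|' between the halves.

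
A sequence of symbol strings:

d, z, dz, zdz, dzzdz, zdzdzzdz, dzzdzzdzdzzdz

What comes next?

From term 3 onward, concatenate the second-to-last term with the last: d·z = dz, z·dz = zdz, …
The next term joins zdzdzzdz and dzzdzzdzdzzdz.

zdzdzzdzdzzdzzdzdzzdz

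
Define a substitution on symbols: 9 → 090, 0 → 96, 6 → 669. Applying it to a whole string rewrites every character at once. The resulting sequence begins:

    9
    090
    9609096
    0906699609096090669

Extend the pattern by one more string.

Rewriting the 19 symbols of 0906699609096090669 one by one yields 96 090 96 669 669 090 090 669 96 090 96 090 669 96 090 96 669 669 090; concatenated:

960909666966909009066996090960906699609096669669090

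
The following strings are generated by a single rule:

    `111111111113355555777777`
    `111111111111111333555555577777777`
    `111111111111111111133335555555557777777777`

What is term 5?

111111111111111111111111111333333555555555555577777777777777

Term n consists of 4n-1 1's, followed by n-1 3's, followed by 2n-1 5's, followed by 2n 7's, where the shown terms are n = 3, 4, 5.
For term 5, n = 7, so the run lengths are 27, 6, 13, 14.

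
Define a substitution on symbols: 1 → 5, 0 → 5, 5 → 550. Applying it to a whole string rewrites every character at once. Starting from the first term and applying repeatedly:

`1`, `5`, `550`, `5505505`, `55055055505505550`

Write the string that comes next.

55055055505505550550550555055055505505505

Replace each of the 17 characters of 55055055505505550 in place — 550 550 5 550 550 5 550 550 550 5 550 550 5 550 550 550 5 — and concatenate.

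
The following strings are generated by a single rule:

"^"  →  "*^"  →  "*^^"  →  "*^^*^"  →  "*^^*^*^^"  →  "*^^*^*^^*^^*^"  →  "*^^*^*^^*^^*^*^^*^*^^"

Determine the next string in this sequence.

This is a Fibonacci-style word recurrence s(k) = s(k−1)·s(k−2): e.g. *^·^ = *^^.
The next term joins *^^*^*^^*^^*^*^^*^*^^ and *^^*^*^^*^^*^.

*^^*^*^^*^^*^*^^*^*^^*^^*^*^^*^^*^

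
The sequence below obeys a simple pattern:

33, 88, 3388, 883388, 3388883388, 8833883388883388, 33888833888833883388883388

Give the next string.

883388338888338833888833888833883388883388

Each term (from the third on) is the two preceding terms concatenated in order: term 3 = 33·88 = 3388.
The next term joins 8833883388883388 and 33888833888833883388883388.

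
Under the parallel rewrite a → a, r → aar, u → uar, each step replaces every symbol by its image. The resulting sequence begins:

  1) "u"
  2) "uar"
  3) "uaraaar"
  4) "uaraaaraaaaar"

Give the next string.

uaraaaraaaaaraaaaaaar

φ(uaraaaraaaaar) expands symbol-by-symbol to uar a aar a a a aar a a a a a aar; joining the 13 pieces gives the next term.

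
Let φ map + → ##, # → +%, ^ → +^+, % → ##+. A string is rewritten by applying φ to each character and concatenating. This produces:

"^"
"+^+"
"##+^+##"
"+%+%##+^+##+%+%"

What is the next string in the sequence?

Applying the rule to each of the 15 symbols of +%+%##+^+##+%+% gives the pieces ## ##+ ## ##+ +% +% ## +^+ ## +% +% ## ##+ ## ##+, which concatenate to the answer.

####+####++%+%##+^+##+%+%####+####+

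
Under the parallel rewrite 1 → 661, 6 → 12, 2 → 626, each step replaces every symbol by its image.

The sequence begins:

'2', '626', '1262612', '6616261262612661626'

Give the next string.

Rewriting the 19 symbols of 6616261262612661626 one by one yields 12 12 661 12 626 12 661 626 12 626 12 661 626 12 12 661 12 626 12; concatenated:

12126611262612661626126261266162612126611262612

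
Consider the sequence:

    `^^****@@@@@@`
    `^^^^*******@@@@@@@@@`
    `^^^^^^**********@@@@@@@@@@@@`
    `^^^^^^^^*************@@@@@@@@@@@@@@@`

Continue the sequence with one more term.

Term n consists of 2n ^'s, followed by 3n+1 *'s, followed by 3n+3 @'s (n = 1, 2, …).
For the next term, n = 5, so the run lengths are 10, 16, 18.

^^^^^^^^^^****************@@@@@@@@@@@@@@@@@@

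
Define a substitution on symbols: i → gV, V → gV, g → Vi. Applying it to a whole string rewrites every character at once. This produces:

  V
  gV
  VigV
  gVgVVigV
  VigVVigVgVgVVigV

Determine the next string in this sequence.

Applying the rule to each of the 16 symbols of VigVVigVgVgVVigV gives the pieces gV gV Vi gV gV gV Vi gV Vi gV Vi gV gV gV Vi gV, which concatenate to the answer.

gVgVVigVgVgVVigVVigVVigVgVgVVigV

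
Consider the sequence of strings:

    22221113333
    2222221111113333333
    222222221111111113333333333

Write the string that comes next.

22222222221111111111113333333333333

Each string has the form 2^{2n+2} 1^{3n} 3^{3n+1} (n = 1, 2, …).
Setting n = 4 gives 10, 12, 13 characters in each block.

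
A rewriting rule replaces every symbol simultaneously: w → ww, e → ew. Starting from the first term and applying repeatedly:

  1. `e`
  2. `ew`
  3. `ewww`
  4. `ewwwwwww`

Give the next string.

Rewriting each symbol of ewwwwwww: e→ew, w→ww, w→ww, w→ww, w→ww, w→ww, w→ww, w→ww, which concatenates to ew ww ww ww ww ww ww ww.

ewwwwwwwwwwwwwww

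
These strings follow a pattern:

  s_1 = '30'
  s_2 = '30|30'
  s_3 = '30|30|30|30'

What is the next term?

Each string is two copies of the previous one joined by '|'.
So the next term is two copies of 30|30|30|30 with '|' between the halves.

30|30|30|30|30|30|30|30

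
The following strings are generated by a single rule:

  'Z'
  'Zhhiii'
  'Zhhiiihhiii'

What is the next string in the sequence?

The strings grow by a fixed suffix hhiii each time.
Applying this once more to Zhhiiihhiii:

Zhhiiihhiiihhiii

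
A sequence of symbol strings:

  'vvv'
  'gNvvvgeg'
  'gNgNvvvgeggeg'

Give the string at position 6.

s(k+1) = gN·s(k)·geg, so each term gains gN as a prefix and geg as a suffix.
From gNgNvvvgeggeg, 3 further steps: gNgNvvvgeggeg → gNgNgNvvvgeggeggeg → gNgNgNgNvvvgeggeggeggeg → (answer).

gNgNgNgNgNvvvgeggeggeggeggeg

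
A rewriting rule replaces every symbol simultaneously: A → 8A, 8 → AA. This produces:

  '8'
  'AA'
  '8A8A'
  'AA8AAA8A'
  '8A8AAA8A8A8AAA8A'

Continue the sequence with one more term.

Rewriting the 16 symbols of 8A8AAA8A8A8AAA8A one by one yields AA 8A AA 8A 8A 8A AA 8A AA 8A AA 8A 8A 8A AA 8A; concatenated:

AA8AAA8A8A8AAA8AAA8AAA8A8A8AAA8A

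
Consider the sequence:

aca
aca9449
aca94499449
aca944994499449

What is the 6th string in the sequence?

The strings grow by a fixed suffix 9449 each time.
From aca944994499449, 2 further steps: aca944994499449 → aca9449944994499449 → (answer).

aca94499449944994499449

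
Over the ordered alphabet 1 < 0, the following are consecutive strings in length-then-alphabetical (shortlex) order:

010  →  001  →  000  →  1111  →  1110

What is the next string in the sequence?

The successor of 1110 increments the rightmost position that isn't already 0 and resets every position after it to 1.

1101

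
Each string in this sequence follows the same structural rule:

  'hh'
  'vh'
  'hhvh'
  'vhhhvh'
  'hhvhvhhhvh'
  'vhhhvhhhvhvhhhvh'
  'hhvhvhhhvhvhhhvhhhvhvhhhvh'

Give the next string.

vhhhvhhhvhvhhhvhhhvhvhhhvhvhhhvhhhvhvhhhvh

This is a Fibonacci-style word recurrence s(k) = s(k−2)·s(k−1): e.g. hh·vh = hhvh.
Continuing: vhhhvhhhvhvhhhvh · hhvhvhhhvhvhhhvhhhvhvhhhvh gives term 8.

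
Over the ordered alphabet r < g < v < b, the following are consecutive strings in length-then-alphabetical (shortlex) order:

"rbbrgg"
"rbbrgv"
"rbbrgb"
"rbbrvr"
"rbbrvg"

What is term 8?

rbbrbr

Advancing 3 positions from rbbrvg through rbbrvg → rbbrvv → rbbrvb reaches term 8.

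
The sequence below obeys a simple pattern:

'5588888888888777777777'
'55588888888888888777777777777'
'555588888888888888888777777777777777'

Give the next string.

5555588888888888888888888777777777777777777

The n-th term is n-1 5's then 3n+2 8's then 3n 7's, where the shown terms are n = 3, 4, 5.
At n = 6 the blocks have lengths 5, 20, 18.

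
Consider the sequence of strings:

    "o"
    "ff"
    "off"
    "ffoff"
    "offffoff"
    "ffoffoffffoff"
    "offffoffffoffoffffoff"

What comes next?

ffoffoffffoffoffffoffffoffoffffoff

Each term (from the third on) is the two preceding terms concatenated in order: term 3 = o·ff = off.
The next term joins ffoffoffffoff and offffoffffoffoffffoff.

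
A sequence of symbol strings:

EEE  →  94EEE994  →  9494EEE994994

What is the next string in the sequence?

Each term wraps the previous one in 94 on the left and 994 on the right.
Applying this once more to 9494EEE994994:

949494EEE994994994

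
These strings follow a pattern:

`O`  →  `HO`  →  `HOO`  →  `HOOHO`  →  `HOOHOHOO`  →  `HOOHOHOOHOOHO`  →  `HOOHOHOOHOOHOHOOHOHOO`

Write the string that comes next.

This is a Fibonacci-style word recurrence s(k) = s(k−1)·s(k−2): e.g. HO·O = HOO.
The next term joins HOOHOHOOHOOHOHOOHOHOO and HOOHOHOOHOOHO.

HOOHOHOOHOOHOHOOHOHOOHOOHOHOOHOOHO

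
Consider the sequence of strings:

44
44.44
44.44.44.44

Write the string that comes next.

44.44.44.44.44.44.44.44

Every step duplicates the string with '.' between the halves.
One more doubling of 44.44.44.44 gives the answer.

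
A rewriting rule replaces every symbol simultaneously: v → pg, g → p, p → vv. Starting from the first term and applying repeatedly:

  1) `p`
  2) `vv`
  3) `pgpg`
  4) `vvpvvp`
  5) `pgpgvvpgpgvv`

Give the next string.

vvpvvppgpgvvpvvppgpg

Expanding pgpgvvpgpgvv: p→vv, g→p, p→vv, g→p, v→pg, v→pg, p→vv, g→p, p→vv, g→p, v→pg, v→pg. Concatenated: vv p vv p pg pg vv p vv p pg pg.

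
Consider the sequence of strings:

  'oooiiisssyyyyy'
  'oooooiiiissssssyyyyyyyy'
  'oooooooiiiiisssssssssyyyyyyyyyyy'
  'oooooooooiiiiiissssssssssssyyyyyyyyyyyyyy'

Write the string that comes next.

Reading off run lengths: o runs 3, 5, 7, 9; i runs 3, 4, 5, 6; s runs 3, 6, 9, 12; y runs 5, 8, 11, 14 — each is linear in n (n = 1, 2, …).
For the next term, n = 5, so the run lengths are 11, 7, 15, 17.

oooooooooooiiiiiiisssssssssssssssyyyyyyyyyyyyyyyyy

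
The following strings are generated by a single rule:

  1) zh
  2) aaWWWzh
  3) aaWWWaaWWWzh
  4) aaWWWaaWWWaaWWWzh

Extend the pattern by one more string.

The strings grow by a fixed prefix aaWWW each time.
So the next term is aaWWW·aaWWWaaWWWaaWWWzh.

aaWWWaaWWWaaWWWaaWWWzh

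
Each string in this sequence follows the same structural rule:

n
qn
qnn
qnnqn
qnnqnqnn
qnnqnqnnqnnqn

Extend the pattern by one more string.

This is a Fibonacci-style word recurrence s(k) = s(k−1)·s(k−2): e.g. qn·n = qnn.
So term 7 is qnnqnqnnqnnqn·qnnqnqnn.

qnnqnqnnqnnqnqnnqnqnn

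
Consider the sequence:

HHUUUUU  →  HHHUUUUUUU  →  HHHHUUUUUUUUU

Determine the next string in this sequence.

The n-th term is n H's then 2n+1 U's, where the shown terms are n = 2, 3, 4.
For the next term, n = 5, so the run lengths are 5, 11.

HHHHHUUUUUUUUUUU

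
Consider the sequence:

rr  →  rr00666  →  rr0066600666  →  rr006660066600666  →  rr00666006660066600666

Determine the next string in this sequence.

Each term is the previous one with 00666 appended.
Applying this once more to rr00666006660066600666:

rr0066600666006660066600666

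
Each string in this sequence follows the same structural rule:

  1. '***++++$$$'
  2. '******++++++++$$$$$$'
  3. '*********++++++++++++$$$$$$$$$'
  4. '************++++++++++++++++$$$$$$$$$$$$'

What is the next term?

***************++++++++++++++++++++$$$$$$$$$$$$$$$

Each string has the form *^{3n} +^{4n} $^{3n} (n = 1, 2, …).
At n = 5 the blocks have lengths 15, 20, 15.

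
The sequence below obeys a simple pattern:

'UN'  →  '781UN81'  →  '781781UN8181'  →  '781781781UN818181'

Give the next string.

s(k+1) = 781·s(k)·81, so each term gains 781 as a prefix and 81 as a suffix.
One more step from 781781781UN818181 gives the answer.

781781781781UN81818181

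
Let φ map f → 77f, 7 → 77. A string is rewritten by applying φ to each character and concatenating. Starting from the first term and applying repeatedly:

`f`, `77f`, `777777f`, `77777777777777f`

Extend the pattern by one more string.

Replace each of the 15 characters of 77777777777777f in place — 77 77 77 77 77 77 77 77 77 77 77 77 77 77 77f — and concatenate.

777777777777777777777777777777f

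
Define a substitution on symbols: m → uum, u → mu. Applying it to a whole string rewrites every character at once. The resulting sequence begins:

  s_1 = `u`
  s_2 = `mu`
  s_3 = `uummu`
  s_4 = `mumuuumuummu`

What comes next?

Apply φ to mumuuumuummu symbol by symbol: m→uum, u→mu, m→uum, u→mu, u→mu, u→mu, m→uum, u→mu, u→mu, m→uum, m→uum, u→mu; joined: uum mu uum mu mu mu uum mu mu uum uum mu.

uummuuummumumuuummumuuumuummu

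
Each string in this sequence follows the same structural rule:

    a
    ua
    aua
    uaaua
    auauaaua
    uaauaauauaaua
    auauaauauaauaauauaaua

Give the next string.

This is a Fibonacci-style word recurrence s(k) = s(k−2)·s(k−1): e.g. a·ua = aua.
Continuing: uaauaauauaaua · auauaauauaauaauauaaua gives term 8.

uaauaauauaauaauauaauauaauaauauaaua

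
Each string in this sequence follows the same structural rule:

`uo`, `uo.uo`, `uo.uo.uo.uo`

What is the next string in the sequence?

uo.uo.uo.uo.uo.uo.uo.uo

s(k+1) = s(k)·.·s(k) — each term doubles the last with '.' between the halves.
One more doubling of uo.uo.uo.uo gives the answer.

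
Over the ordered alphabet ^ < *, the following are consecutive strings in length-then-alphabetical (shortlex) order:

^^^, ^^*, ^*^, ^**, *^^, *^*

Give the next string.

Find the rightmost character of *^* below *, bump it to the next letter, and reset everything to its right to ^.

**^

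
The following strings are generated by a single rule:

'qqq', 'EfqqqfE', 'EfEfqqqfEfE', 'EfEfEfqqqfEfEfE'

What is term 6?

EfEfEfEfEfqqqfEfEfEfEfE

Every step adds Ef to the front and fE to the end of the previous string.
From EfEfEfqqqfEfEfE, 2 further steps: EfEfEfqqqfEfEfE → EfEfEfEfqqqfEfEfEfE → (answer).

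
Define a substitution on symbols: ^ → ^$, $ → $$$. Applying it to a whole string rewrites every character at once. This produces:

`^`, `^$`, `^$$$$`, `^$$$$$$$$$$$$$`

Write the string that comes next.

^$$$$$$$$$$$$$$$$$$$$$$$$$$$$$$$$$$$$$$$$

Replace each of the 14 characters of ^$$$$$$$$$$$$$ in place — ^$ $$$ $$$ $$$ $$$ $$$ $$$ $$$ $$$ $$$ $$$ $$$ $$$ $$$ — and concatenate.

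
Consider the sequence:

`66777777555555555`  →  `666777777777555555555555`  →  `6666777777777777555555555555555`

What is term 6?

6666666777777777777777777777555555555555555555555555

Reading off run lengths: 6 runs 2, 3, 4; 7 runs 6, 9, 12; 5 runs 9, 12, 15 — each is linear in n, where the shown terms are n = 2, 3, 4.
Setting n = 7 gives 7, 21, 24 characters in each block.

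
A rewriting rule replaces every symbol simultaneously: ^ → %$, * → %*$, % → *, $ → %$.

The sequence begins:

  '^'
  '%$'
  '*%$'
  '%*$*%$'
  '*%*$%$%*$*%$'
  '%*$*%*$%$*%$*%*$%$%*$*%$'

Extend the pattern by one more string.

φ(%*$*%*$%$*%$*%*$%$%*$*%$) expands symbol-by-symbol to * %*$ %$ %*$ * %*$ %$ * %$ %*$ * %$ %*$ * %*$ %$ * %$ * %*$ %$ %*$ * %$; joining the 24 pieces gives the next term.

*%*$%$%*$*%*$%$*%$%*$*%$%*$*%*$%$*%$*%*$%$%*$*%$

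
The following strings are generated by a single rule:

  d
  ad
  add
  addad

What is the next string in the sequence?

Each term (from the third on) is the previous term followed by the one before it: term 3 = ad·d = add.
The next term joins addad and add.

addadadd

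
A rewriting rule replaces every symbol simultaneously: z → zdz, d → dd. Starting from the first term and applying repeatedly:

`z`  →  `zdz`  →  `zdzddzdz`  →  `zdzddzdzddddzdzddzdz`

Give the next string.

Applying the rule to each of the 20 symbols of zdzddzdzddddzdzddzdz gives the pieces zdz dd zdz dd dd zdz dd zdz dd dd dd dd zdz dd zdz dd dd zdz dd zdz, which concatenate to the answer.

zdzddzdzddddzdzddzdzddddddddzdzddzdzddddzdzddzdz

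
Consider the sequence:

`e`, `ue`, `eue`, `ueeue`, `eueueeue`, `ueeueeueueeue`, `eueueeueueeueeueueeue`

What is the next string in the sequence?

ueeueeueueeueeueueeueueeueeueueeue

This is a Fibonacci-style word recurrence s(k) = s(k−2)·s(k−1): e.g. e·ue = eue.
So term 8 is ueeueeueueeue·eueueeueueeueeueueeue.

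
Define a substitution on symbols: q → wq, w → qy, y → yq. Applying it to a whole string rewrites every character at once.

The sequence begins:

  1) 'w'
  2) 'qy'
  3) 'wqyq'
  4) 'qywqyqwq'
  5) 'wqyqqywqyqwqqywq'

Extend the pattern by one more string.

qywqyqwqwqyqqywqyqwqqywqwqyqqywq

φ(wqyqqywqyqwqqywq) expands symbol-by-symbol to qy wq yq wq wq yq qy wq yq wq qy wq wq yq qy wq; joining the 16 pieces gives the next term.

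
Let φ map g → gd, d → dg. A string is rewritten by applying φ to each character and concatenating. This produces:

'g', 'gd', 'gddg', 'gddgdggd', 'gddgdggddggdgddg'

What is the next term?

Rewriting the 16 symbols of gddgdggddggdgddg one by one yields gd dg dg gd dg gd gd dg dg gd gd dg gd dg dg gd; concatenated:

gddgdggddggdgddgdggdgddggddgdggd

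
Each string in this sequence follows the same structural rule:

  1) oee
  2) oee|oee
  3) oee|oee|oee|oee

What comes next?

Every step duplicates the string with '|' between the halves.
Doubling oee|oee|oee|oee with '|' between the halves:

oee|oee|oee|oee|oee|oee|oee|oee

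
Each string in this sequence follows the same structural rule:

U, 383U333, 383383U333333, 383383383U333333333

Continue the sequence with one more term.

Each term wraps the previous one in 383 on the left and 333 on the right.
One more step from 383383383U333333333 gives the answer.

383383383383U333333333333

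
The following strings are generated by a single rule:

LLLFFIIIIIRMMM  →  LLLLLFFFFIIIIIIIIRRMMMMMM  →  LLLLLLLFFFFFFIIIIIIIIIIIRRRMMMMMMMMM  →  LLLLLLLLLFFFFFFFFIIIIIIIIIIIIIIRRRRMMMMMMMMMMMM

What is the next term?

Each string has the form L^{2n+1} F^{2n} I^{3n+2} R^{n} M^{3n} (n = 1, 2, …).
Setting n = 5 gives 11, 10, 17, 5, 15 characters in each block.

LLLLLLLLLLLFFFFFFFFFFIIIIIIIIIIIIIIIIIRRRRRMMMMMMMMMMMMMMM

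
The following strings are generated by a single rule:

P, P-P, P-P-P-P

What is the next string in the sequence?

s(k+1) = s(k)·-·s(k) — each term doubles the last with '-' between the halves.
One more doubling of P-P-P-P gives the answer.

P-P-P-P-P-P-P-P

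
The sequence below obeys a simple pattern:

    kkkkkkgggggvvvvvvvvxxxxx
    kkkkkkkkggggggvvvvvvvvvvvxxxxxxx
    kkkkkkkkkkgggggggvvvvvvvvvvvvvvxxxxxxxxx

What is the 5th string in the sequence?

Reading off run lengths: k runs 6, 8, 10; g runs 5, 6, 7; v runs 8, 11, 14; x runs 5, 7, 9 — each is linear in n, where the shown terms are n = 3, 4, 5.
Setting n = 7 gives 14, 9, 20, 13 characters in each block.

kkkkkkkkkkkkkkgggggggggvvvvvvvvvvvvvvvvvvvvxxxxxxxxxxxxx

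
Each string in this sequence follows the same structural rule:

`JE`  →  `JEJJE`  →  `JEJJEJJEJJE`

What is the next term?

Every step duplicates the string with 'J' between the halves.
Doubling JEJJEJJEJJE with 'J' between the halves:

JEJJEJJEJJEJJEJJEJJEJJE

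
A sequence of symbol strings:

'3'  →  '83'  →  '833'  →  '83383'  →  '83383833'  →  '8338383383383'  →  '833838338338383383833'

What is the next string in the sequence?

8338383383383833838338338383383383

Each term (from the third on) is the previous term followed by the one before it: term 3 = 83·3 = 833.
Continuing: 833838338338383383833 · 8338383383383 gives term 8.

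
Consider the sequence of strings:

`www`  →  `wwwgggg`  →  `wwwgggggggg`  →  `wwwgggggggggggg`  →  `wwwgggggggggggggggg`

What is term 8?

wwwgggggggggggggggggggggggggggg

Each term is the previous one with gggg appended.
From wwwgggggggggggggggg, 3 further steps: wwwgggggggggggggggg → wwwgggggggggggggggggggg → wwwgggggggggggggggggggggggg → (answer).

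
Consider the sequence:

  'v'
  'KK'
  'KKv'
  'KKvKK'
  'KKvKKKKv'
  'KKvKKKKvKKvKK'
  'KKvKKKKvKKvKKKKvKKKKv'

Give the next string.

This is a Fibonacci-style word recurrence s(k) = s(k−1)·s(k−2): e.g. KK·v = KKv.
Continuing: KKvKKKKvKKvKKKKvKKKKv · KKvKKKKvKKvKK gives term 8.

KKvKKKKvKKvKKKKvKKKKvKKvKKKKvKKvKK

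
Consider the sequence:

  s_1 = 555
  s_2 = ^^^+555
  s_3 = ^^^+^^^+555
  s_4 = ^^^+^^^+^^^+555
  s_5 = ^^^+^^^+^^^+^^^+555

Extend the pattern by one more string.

Every step adds ^^^+ at the front: s(k+1) = ^^^+·s(k).
Applying this once more to ^^^+^^^+^^^+^^^+555:

^^^+^^^+^^^+^^^+^^^+555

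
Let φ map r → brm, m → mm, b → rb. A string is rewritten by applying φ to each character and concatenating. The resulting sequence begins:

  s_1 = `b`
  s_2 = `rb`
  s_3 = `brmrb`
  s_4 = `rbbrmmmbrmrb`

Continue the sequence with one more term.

brmrbrbbrmmmmmmmrbbrmmmbrmrb

Expanding rbbrmmmbrmrb: r→brm, b→rb, b→rb, r→brm, m→mm, m→mm, m→mm, b→rb, r→brm, m→mm, r→brm, b→rb. Concatenated: brm rb rb brm mm mm mm rb brm mm brm rb.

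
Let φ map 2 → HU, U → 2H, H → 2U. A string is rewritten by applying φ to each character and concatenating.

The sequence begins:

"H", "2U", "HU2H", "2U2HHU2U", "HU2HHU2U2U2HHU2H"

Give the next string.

Replace each of the 16 characters of HU2HHU2U2U2HHU2H in place — 2U 2H HU 2U 2U 2H HU 2H HU 2H HU 2U 2U 2H HU 2U — and concatenate.

2U2HHU2U2U2HHU2HHU2HHU2U2U2HHU2U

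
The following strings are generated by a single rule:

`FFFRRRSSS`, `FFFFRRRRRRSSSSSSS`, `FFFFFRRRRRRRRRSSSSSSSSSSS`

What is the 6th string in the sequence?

FFFFFFFFRRRRRRRRRRRRRRRRRRSSSSSSSSSSSSSSSSSSSSSSS

The n-th term is n+2 F's then 3n R's then 4n-1 S's (n = 1, 2, …).
At n = 6 the blocks have lengths 8, 18, 23.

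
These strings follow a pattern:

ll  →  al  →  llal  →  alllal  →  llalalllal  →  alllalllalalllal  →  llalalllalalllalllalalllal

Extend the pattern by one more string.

alllalllalalllalllalalllalalllalllalalllal

This is a Fibonacci-style word recurrence s(k) = s(k−2)·s(k−1): e.g. ll·al = llal.
Continuing: alllalllalalllal · llalalllalalllalllalalllal gives term 8.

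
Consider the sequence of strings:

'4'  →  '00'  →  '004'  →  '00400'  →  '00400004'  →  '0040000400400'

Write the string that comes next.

This is a Fibonacci-style word recurrence s(k) = s(k−1)·s(k−2): e.g. 00·4 = 004.
So term 7 is 0040000400400·00400004.

004000040040000400004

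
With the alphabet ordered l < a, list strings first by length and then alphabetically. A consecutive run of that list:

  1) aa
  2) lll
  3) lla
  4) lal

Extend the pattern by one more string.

The successor of lal increments the rightmost position that isn't already a and resets every position after it to l.

laa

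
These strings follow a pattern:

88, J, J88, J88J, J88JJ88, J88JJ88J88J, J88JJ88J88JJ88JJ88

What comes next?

J88JJ88J88JJ88JJ88J88JJ88J88J

This is a Fibonacci-style word recurrence s(k) = s(k−1)·s(k−2): e.g. J·88 = J88.
So term 8 is J88JJ88J88JJ88JJ88·J88JJ88J88J.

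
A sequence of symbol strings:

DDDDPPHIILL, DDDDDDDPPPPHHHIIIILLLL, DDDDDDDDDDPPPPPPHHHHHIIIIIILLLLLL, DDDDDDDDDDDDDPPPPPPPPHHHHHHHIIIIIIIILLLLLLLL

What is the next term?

Each string has the form D^{3n+1} P^{2n} H^{2n-1} I^{2n} L^{2n} (n = 1, 2, …).
Setting n = 5 gives 16, 10, 9, 10, 10 characters in each block.

DDDDDDDDDDDDDDDDPPPPPPPPPPHHHHHHHHHIIIIIIIIIILLLLLLLLLL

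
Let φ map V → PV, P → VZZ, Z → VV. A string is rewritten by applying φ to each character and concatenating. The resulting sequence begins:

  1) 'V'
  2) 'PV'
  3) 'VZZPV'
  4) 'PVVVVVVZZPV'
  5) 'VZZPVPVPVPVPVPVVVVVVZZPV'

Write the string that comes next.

PVVVVVVZZPVVZZPVVZZPVVZZPVVZZPVVZZPVPVPVPVPVPVVVVVVZZPV

Applying the rule to each of the 24 symbols of VZZPVPVPVPVPVPVVVVVVZZPV gives the pieces PV VV VV VZZ PV VZZ PV VZZ PV VZZ PV VZZ PV VZZ PV PV PV PV PV PV VV VV VZZ PV, which concatenate to the answer.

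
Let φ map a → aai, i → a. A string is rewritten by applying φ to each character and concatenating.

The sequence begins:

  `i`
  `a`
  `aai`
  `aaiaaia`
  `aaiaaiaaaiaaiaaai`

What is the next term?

Applying the rule to each of the 17 symbols of aaiaaiaaaiaaiaaai gives the pieces aai aai a aai aai a aai aai aai a aai aai a aai aai aai a, which concatenate to the answer.

aaiaaiaaaiaaiaaaiaaiaaiaaaiaaiaaaiaaiaaia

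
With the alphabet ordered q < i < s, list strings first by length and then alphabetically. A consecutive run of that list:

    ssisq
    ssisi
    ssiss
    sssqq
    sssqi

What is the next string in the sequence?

sssqs

The successor of sssqi increments the rightmost position that isn't already s and resets every position after it to q.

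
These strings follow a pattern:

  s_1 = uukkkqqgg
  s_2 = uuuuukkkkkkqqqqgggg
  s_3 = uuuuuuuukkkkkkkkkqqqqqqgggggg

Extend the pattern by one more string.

uuuuuuuuuuukkkkkkkkkkkkqqqqqqqqgggggggg

The n-th term is 3n-1 u's then 3n k's then 2n q's then 2n g's (n = 1, 2, …).
For the next term, n = 4, so the run lengths are 11, 12, 8, 8.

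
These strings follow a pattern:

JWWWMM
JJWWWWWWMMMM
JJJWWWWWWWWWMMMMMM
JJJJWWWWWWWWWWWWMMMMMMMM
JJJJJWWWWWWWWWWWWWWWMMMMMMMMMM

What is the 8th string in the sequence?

Reading off run lengths: J runs 1, 2, 3, 4, 5; W runs 3, 6, 9, 12, 15; M runs 2, 4, 6, 8, 10 — each is linear in n (n = 1, 2, …).
Setting n = 8 gives 8, 24, 16 characters in each block.

JJJJJJJJWWWWWWWWWWWWWWWWWWWWWWWWMMMMMMMMMMMMMMMM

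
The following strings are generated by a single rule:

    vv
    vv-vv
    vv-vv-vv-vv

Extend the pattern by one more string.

Every step duplicates the string with '-' between the halves.
One more doubling of vv-vv-vv-vv gives the answer.

vv-vv-vv-vv-vv-vv-vv-vv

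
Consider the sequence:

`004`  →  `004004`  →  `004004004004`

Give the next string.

Every step duplicates the string.
Doubling 004004004004:

004004004004004004004004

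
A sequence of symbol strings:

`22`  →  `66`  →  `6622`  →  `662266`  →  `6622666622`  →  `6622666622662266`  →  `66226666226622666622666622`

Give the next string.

From term 3 onward, concatenate the last term with the second-to-last: 66·22 = 6622, 6622·66 = 662266, …
So term 8 is 66226666226622666622666622·6622666622662266.

662266662266226666226666226622666622662266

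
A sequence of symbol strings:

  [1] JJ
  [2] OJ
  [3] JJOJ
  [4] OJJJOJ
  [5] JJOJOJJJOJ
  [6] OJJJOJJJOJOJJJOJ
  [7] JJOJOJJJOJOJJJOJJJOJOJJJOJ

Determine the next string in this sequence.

From term 3 onward, concatenate the second-to-last term with the last: JJ·OJ = JJOJ, OJ·JJOJ = OJJJOJ, …
The next term joins OJJJOJJJOJOJJJOJ and JJOJOJJJOJOJJJOJJJOJOJJJOJ.

OJJJOJJJOJOJJJOJJJOJOJJJOJOJJJOJJJOJOJJJOJ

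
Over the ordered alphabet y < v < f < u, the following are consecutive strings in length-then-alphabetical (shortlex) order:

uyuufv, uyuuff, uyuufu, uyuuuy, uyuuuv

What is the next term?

The successor of uyuuuv increments the rightmost position that isn't already u and resets every position after it to y.

uyuuuf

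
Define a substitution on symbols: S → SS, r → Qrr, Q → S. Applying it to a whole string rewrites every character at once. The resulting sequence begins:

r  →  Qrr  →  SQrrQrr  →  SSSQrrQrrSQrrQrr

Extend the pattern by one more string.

Applying the rule to each of the 16 symbols of SSSQrrQrrSQrrQrr gives the pieces SS SS SS S Qrr Qrr S Qrr Qrr SS S Qrr Qrr S Qrr Qrr, which concatenate to the answer.

SSSSSSSQrrQrrSQrrQrrSSSQrrQrrSQrrQrr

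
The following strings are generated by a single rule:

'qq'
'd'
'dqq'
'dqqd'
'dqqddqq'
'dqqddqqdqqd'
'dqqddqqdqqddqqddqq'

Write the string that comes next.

Each term (from the third on) is the previous term followed by the one before it: term 3 = d·qq = dqq.
Continuing: dqqddqqdqqddqqddqq · dqqddqqdqqd gives term 8.

dqqddqqdqqddqqddqqdqqddqqdqqd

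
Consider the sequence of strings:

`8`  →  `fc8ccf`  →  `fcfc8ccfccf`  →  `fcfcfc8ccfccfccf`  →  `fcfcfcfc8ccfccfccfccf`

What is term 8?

Each term wraps the previous one in fc on the left and ccf on the right.
From fcfcfcfc8ccfccfccfccf, 3 further steps: fcfcfcfc8ccfccfccfccf → fcfcfcfcfc8ccfccfccfccfccf → fcfcfcfcfcfc8ccfccfccfccfccfccf → (answer).

fcfcfcfcfcfcfc8ccfccfccfccfccfccfccf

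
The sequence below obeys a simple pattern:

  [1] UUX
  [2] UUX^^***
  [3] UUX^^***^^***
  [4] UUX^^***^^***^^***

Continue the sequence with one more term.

UUX^^***^^***^^***^^***

Each term is the previous one with ^^*** appended.
So the next term is UUX^^***^^***^^***·^^***.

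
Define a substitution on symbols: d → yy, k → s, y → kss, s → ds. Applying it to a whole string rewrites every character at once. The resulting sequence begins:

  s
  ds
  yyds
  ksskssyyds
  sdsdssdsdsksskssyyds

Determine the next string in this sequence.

Replace each of the 20 characters of sdsdssdsdsksskssyyds in place — ds yy ds yy ds ds yy ds yy ds s ds ds s ds ds kss kss yy ds — and concatenate.

dsyydsyydsdsyydsyydssdsdssdsdsksskssyyds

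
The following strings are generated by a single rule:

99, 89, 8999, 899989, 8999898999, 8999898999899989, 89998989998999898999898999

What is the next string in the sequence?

Each term (from the third on) is the previous term followed by the one before it: term 3 = 89·99 = 8999.
So term 8 is 89998989998999898999898999·8999898999899989.

899989899989998989998989998999898999899989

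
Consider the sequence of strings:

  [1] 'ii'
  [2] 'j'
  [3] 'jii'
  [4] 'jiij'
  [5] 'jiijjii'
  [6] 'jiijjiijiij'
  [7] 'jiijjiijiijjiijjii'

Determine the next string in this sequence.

jiijjiijiijjiijjiijiijjiijiij

Each term (from the third on) is the previous term followed by the one before it: term 3 = j·ii = jii.
The next term joins jiijjiijiijjiijjii and jiijjiijiij.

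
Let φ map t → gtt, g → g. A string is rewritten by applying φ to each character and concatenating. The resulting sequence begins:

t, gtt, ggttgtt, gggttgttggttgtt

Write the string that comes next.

Applying the rule to each of the 15 symbols of gggttgttggttgtt gives the pieces g g g gtt gtt g gtt gtt g g gtt gtt g gtt gtt, which concatenate to the answer.

ggggttgttggttgttgggttgttggttgtt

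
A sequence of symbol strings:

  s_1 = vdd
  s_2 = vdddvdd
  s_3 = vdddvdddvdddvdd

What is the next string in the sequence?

Every step duplicates the string with 'd' between the halves.
So the next term is two copies of vdddvdddvdddvdd with 'd' between the halves.

vdddvdddvdddvdddvdddvdddvdddvdd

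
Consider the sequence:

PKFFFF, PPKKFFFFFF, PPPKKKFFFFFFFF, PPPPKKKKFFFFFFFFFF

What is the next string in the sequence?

Term n consists of n-1 P's, followed by n-1 K's, followed by 2n F's, where the shown terms are n = 2, 3, 4, 5.
At n = 6 the blocks have lengths 5, 5, 12.

PPPPPKKKKKFFFFFFFFFFFF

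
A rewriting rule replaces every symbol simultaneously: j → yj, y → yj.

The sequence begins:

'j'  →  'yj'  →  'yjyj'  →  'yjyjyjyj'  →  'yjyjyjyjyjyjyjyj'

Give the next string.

yjyjyjyjyjyjyjyjyjyjyjyjyjyjyjyj

φ(yjyjyjyjyjyjyjyj) expands symbol-by-symbol to yj yj yj yj yj yj yj yj yj yj yj yj yj yj yj yj; joining the 16 pieces gives the next term.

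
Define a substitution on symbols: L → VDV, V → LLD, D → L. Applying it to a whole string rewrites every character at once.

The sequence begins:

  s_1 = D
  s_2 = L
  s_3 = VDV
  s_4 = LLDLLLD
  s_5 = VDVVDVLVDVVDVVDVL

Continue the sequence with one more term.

LLDLLLDLLDLLLDVDVLLDLLLDLLDLLLDLLDLLLDVDV

φ(VDVVDVLVDVVDVVDVL) expands symbol-by-symbol to LLD L LLD LLD L LLD VDV LLD L LLD LLD L LLD LLD L LLD VDV; joining the 17 pieces gives the next term.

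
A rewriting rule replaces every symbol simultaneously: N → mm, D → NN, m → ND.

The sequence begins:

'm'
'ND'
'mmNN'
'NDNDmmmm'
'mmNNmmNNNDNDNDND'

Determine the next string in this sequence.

NDNDmmmmNDNDmmmmmmNNmmNNmmNNmmNN

Replace each of the 16 characters of mmNNmmNNNDNDNDND in place — ND ND mm mm ND ND mm mm mm NN mm NN mm NN mm NN — and concatenate.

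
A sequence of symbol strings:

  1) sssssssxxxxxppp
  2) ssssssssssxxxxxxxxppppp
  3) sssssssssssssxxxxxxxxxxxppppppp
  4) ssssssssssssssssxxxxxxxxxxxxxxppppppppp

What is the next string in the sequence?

sssssssssssssssssssxxxxxxxxxxxxxxxxxppppppppppp

Reading off run lengths: s runs 7, 10, 13, 16; x runs 5, 8, 11, 14; p runs 3, 5, 7, 9 — each is linear in n, where the shown terms are n = 2, 3, 4, 5.
Setting n = 6 gives 19, 17, 11 characters in each block.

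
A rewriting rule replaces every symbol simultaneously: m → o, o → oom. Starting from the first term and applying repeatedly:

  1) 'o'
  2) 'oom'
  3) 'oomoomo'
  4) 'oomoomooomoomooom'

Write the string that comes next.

oomoomooomoomooomoomoomooomoomooomoomoomo

Replace each of the 17 characters of oomoomooomoomooom in place — oom oom o oom oom o oom oom oom o oom oom o oom oom oom o — and concatenate.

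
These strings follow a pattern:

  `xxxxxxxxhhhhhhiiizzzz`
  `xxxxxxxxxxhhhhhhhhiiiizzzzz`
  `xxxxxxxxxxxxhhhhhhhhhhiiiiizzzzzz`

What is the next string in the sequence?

Each string has the form x^{2n+2} h^{2n} i^{n} z^{n+1}, where the shown terms are n = 3, 4, 5.
Setting n = 6 gives 14, 12, 6, 7 characters in each block.

xxxxxxxxxxxxxxhhhhhhhhhhhhiiiiiizzzzzzz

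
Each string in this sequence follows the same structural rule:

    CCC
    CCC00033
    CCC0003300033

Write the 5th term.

CCC00033000330003300033

Every step adds 00033 to the end: s(k+1) = s(k)·00033.
From CCC0003300033, 2 further steps: CCC0003300033 → CCC000330003300033 → (answer).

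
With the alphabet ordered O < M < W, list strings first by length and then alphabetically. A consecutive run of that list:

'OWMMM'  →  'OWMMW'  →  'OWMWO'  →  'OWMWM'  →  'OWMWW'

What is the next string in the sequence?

OWWOO

The successor of OWMWW increments the rightmost position that isn't already W and resets every position after it to O.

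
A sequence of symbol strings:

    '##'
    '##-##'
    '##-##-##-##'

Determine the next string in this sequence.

Every step duplicates the string with '-' between the halves.
Doubling ##-##-##-## with '-' between the halves:

##-##-##-##-##-##-##-##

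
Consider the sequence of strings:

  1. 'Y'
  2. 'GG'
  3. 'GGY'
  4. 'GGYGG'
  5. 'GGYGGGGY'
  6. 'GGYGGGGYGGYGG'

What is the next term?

GGYGGGGYGGYGGGGYGGGGY

This is a Fibonacci-style word recurrence s(k) = s(k−1)·s(k−2): e.g. GG·Y = GGY.
The next term joins GGYGGGGYGGYGG and GGYGGGGY.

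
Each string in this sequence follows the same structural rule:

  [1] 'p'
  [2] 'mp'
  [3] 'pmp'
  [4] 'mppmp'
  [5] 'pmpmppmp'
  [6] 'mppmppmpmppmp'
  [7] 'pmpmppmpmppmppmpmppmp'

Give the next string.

Each term (from the third on) is the two preceding terms concatenated in order: term 3 = p·mp = pmp.
Continuing: mppmppmpmppmp · pmpmppmpmppmppmpmppmp gives term 8.

mppmppmpmppmppmpmppmpmppmppmpmppmp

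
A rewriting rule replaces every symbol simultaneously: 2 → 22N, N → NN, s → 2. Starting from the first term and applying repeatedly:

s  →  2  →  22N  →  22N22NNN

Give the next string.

Expanding 22N22NNN: 2→22N, 2→22N, N→NN, 2→22N, 2→22N, N→NN, N→NN, N→NN. Concatenated: 22N 22N NN 22N 22N NN NN NN.

22N22NNN22N22NNNNNNN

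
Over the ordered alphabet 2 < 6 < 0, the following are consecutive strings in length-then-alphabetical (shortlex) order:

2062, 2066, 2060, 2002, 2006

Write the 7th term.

Advancing 2 positions from 2006 through 2006 → 2000 reaches term 7.

6222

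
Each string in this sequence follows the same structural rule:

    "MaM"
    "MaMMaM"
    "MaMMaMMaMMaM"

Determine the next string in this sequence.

Each string is two copies of the previous one concatenated.
Doubling MaMMaMMaMMaM:

MaMMaMMaMMaMMaMMaMMaMMaM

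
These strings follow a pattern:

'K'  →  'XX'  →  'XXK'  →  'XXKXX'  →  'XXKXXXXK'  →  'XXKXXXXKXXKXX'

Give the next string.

XXKXXXXKXXKXXXXKXXXXK

Each term (from the third on) is the previous term followed by the one before it: term 3 = XX·K = XXK.
So term 7 is XXKXXXXKXXKXX·XXKXXXXK.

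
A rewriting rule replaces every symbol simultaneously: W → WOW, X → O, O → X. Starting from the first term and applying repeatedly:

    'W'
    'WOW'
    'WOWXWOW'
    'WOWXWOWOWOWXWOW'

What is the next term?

WOWXWOWOWOWXWOWXWOWXWOWOWOWXWOW

Applying the rule to each of the 15 symbols of WOWXWOWOWOWXWOW gives the pieces WOW X WOW O WOW X WOW X WOW X WOW O WOW X WOW, which concatenate to the answer.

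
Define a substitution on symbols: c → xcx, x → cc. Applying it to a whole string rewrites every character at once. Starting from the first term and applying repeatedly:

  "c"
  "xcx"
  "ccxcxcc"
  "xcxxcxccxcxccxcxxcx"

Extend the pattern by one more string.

φ(xcxxcxccxcxccxcxxcx) expands symbol-by-symbol to cc xcx cc cc xcx cc xcx xcx cc xcx cc xcx xcx cc xcx cc cc xcx cc; joining the 19 pieces gives the next term.

ccxcxccccxcxccxcxxcxccxcxccxcxxcxccxcxccccxcxcc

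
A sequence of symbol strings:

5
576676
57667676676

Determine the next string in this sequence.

5766767667676676

The strings grow by a fixed suffix 76676 each time.
One more step from 57667676676 gives the answer.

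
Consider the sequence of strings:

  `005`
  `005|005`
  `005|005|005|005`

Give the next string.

s(k+1) = s(k)·|·s(k) — each term doubles the last with '|' between the halves.
So the next term is two copies of 005|005|005|005 with '|' between the halves.

005|005|005|005|005|005|005|005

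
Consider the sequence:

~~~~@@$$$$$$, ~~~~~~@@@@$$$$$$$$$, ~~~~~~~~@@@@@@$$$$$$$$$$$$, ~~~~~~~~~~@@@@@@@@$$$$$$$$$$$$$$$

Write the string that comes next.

~~~~~~~~~~~~@@@@@@@@@@$$$$$$$$$$$$$$$$$$

The n-th term is 2n+2 ~'s then 2n @'s then 3n+3 $'s (n = 1, 2, …).
Setting n = 5 gives 12, 10, 18 characters in each block.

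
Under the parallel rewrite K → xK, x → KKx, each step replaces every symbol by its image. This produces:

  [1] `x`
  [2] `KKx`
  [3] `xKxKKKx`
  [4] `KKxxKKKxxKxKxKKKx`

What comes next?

xKxKKKxKKxxKxKxKKKxKKxxKKKxxKKKxxKxKxKKKx

Replace each of the 17 characters of KKxxKKKxxKxKxKKKx in place — xK xK KKx KKx xK xK xK KKx KKx xK KKx xK KKx xK xK xK KKx — and concatenate.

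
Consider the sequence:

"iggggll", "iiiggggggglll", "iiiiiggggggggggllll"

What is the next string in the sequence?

iiiiiiiggggggggggggglllll

Each string has the form i^{2n-1} g^{3n+1} l^{n+1} (n = 1, 2, …).
Setting n = 4 gives 7, 13, 5 characters in each block.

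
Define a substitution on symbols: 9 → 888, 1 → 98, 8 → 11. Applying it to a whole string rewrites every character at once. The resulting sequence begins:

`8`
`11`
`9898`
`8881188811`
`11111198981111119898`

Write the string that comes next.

Replace each of the 20 characters of 11111198981111119898 in place — 98 98 98 98 98 98 888 11 888 11 98 98 98 98 98 98 888 11 888 11 — and concatenate.

98989898989888811888119898989898988881188811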